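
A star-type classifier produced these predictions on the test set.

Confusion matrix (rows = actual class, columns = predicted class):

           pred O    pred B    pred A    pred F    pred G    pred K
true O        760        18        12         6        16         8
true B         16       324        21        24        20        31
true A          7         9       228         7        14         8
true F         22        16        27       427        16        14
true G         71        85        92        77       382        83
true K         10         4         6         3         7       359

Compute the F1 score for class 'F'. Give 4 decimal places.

0.8011

Treat 'F' as positive and all other classes as negative.
F1 score = 2·TP/(2·TP+FP+FN).
F: TP=427, FP=6+24+7+77+3=117, FN=22+16+27+16+14=95 → 854/1066 = 0.80113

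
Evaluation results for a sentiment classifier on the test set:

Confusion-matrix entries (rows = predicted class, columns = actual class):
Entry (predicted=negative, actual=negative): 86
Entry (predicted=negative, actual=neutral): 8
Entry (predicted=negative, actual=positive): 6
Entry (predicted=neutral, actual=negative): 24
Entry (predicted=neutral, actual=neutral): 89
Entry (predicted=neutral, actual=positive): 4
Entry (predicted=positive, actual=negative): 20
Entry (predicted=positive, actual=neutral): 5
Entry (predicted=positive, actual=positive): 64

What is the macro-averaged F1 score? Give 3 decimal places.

Per-class F1 score (2·TP/(2·TP+FP+FN)):
  negative: TP=86, FP=8+6=14, FN=24+20=44 → 172/230 = 0.7478
  neutral: TP=89, FP=24+4=28, FN=8+5=13 → 178/219 = 0.8128
  positive: TP=64, FP=20+5=25, FN=6+4=10 → 128/163 = 0.7853
Macro-F1 score = mean = (0.7478 + 0.8128 + 0.7853) / 3 = 0.782

0.782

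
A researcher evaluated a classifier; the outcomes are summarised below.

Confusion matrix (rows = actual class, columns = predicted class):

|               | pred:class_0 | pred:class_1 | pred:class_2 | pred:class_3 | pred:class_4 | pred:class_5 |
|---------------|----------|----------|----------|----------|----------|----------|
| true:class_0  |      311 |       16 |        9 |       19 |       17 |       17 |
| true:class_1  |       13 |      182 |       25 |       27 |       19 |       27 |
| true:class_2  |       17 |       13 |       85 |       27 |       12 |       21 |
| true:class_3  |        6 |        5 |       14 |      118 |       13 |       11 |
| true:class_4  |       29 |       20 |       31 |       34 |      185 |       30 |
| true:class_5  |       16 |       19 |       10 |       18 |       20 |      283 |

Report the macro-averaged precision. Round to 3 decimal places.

0.651

Per-class precision (TP/(TP+FP)):
  class_0: TP=311, FP=13+17+6+29+16=81 → 311/392 = 0.7934
  class_1: TP=182, FP=16+13+5+20+19=73 → 182/255 = 0.7137
  class_2: TP=85, FP=9+25+14+31+10=89 → 85/174 = 0.4885
  class_3: TP=118, FP=19+27+27+34+18=125 → 118/243 = 0.4856
  class_4: TP=185, FP=17+19+12+13+20=81 → 185/266 = 0.6955
  class_5: TP=283, FP=17+27+21+11+30=106 → 283/389 = 0.7275
Macro-precision = mean = (0.7934 + 0.7137 + 0.4885 + 0.4856 + 0.6955 + 0.7275) / 6 = 0.651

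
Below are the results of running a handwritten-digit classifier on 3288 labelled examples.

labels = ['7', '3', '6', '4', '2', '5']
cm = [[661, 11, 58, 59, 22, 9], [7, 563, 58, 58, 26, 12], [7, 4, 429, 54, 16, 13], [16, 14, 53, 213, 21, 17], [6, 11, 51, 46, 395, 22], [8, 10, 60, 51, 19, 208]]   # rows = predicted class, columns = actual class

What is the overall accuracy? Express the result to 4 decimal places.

Accuracy = trace / total = (661+563+429+213+395+208=2469) / 3288 = 2469/3288 = 0.7509

0.7509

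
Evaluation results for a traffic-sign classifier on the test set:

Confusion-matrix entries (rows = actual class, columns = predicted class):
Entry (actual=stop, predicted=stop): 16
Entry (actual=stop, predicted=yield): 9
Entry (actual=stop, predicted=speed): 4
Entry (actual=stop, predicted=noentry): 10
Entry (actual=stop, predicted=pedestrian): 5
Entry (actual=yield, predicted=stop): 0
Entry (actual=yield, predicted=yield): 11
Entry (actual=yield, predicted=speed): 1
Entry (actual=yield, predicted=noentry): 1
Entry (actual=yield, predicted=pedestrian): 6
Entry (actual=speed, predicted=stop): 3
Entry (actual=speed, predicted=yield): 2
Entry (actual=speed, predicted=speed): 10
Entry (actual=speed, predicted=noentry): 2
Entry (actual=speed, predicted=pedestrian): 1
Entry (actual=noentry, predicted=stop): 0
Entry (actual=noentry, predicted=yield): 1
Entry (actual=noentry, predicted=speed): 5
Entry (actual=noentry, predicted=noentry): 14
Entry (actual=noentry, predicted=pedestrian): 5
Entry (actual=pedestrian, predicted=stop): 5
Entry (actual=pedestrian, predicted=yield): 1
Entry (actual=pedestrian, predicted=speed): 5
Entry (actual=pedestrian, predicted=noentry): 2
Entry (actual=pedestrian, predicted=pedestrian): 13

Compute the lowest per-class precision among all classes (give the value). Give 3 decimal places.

0.400

Per-class precision (TP/(TP+FP)):
  stop: TP=16, FP=0+3+0+5=8 → 16/24 = 0.6667
  yield: TP=11, FP=9+2+1+1=13 → 11/24 = 0.4583
  speed: TP=10, FP=4+1+5+5=15 → 10/25 = 0.4000
  noentry: TP=14, FP=10+1+2+2=15 → 14/29 = 0.4828
  pedestrian: TP=13, FP=5+6+1+5=17 → 13/30 = 0.4333
Lowest is class 'speed' with precision = 0.400.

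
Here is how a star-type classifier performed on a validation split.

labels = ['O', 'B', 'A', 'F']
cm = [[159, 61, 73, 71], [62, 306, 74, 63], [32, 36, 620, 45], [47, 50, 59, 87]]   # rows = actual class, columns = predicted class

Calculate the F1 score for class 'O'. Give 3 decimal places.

Take TP from the diagonal, FP from the rest of the 'O' prediction marginal, FN from the rest of the 'O' actual marginal.
F1 score = 2·TP/(2·TP+FP+FN).
O: TP=159, FP=62+32+47=141, FN=61+73+71=205 → 318/664 = 0.4789

0.479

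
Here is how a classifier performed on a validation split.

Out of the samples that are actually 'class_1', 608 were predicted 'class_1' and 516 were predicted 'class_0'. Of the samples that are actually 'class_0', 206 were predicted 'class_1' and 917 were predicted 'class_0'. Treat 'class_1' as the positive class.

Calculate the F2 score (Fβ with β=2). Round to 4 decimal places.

Fβ = (1+β²)·TP / ((1+β²)·TP + β²·FN + FP), with β²=4
= 5·608 / (5·608 + 4·516 + 206) = 0.5725

0.5725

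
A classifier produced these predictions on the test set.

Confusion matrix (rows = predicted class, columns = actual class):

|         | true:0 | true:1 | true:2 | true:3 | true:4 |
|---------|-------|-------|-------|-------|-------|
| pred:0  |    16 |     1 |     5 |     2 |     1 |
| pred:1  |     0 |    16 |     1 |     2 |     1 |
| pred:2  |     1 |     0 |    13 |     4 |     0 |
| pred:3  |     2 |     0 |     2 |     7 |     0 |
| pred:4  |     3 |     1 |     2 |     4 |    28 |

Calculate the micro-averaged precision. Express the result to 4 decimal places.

Micro-averaging pools counts across classes: ΣTP=80, ΣFP=32, ΣFN=32.
Micro-precision = TP/(TP+FP) on pooled counts = 0.7143 (equals overall accuracy in single-label multiclass).

0.7143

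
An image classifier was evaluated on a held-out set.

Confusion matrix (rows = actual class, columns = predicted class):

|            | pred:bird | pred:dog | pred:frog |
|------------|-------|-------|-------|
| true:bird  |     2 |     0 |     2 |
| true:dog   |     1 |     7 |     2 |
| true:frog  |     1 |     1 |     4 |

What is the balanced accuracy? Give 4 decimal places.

0.6222

Balanced accuracy = mean of per-class recall.
  bird: recall = 2/4 = 0.50000
  dog: recall = 7/10 = 0.70000
  frog: recall = 4/6 = 0.66667
Mean = (0.50000 + 0.70000 + 0.66667) / 3 = 0.6222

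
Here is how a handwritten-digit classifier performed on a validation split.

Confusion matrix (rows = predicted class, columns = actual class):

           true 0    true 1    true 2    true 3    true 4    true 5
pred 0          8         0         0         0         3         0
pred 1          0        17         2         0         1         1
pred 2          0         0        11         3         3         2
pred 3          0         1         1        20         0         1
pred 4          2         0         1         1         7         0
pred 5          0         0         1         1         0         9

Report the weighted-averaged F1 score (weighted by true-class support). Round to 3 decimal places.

Per-class F1 score (2·TP/(2·TP+FP+FN)):
  0: TP=8, FP=0+0+0+3+0=3, FN=0+0+0+2+0=2 → 16/21 = 0.7619
  1: TP=17, FP=0+2+0+1+1=4, FN=0+0+1+0+0=1 → 34/39 = 0.8718
  2: TP=11, FP=0+0+3+3+2=8, FN=0+2+1+1+1=5 → 22/35 = 0.6286
  3: TP=20, FP=0+1+1+0+1=3, FN=0+0+3+1+1=5 → 40/48 = 0.8333
  4: TP=7, FP=2+0+1+1+0=4, FN=3+1+3+0+0=7 → 14/25 = 0.5600
  5: TP=9, FP=0+0+1+1+0=2, FN=0+1+2+1+0=4 → 18/24 = 0.7500
Weighted-F1 score = Σ (supportᵢ/N)·F1 scoreᵢ with N=96: (10/96)·0.7619 + (18/96)·0.8718 + (16/96)·0.6286 + (25/96)·0.8333 + (14/96)·0.5600 + (13/96)·0.7500 = 0.748

0.748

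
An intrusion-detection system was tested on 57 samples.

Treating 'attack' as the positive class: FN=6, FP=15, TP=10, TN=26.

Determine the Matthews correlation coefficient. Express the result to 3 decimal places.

0.235

MCC = (TP·TN − FP·FN) / √((TP+FP)(TP+FN)(TN+FP)(TN+FN))
Numerator = 10·26 − 15·6 = 170
Denominator = √(25·16·41·32) = √524800 = 724.4308
MCC = 170 / 724.4308 = 0.235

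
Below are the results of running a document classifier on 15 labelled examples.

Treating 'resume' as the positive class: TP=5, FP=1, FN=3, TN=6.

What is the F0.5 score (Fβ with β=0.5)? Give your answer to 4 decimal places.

0.7813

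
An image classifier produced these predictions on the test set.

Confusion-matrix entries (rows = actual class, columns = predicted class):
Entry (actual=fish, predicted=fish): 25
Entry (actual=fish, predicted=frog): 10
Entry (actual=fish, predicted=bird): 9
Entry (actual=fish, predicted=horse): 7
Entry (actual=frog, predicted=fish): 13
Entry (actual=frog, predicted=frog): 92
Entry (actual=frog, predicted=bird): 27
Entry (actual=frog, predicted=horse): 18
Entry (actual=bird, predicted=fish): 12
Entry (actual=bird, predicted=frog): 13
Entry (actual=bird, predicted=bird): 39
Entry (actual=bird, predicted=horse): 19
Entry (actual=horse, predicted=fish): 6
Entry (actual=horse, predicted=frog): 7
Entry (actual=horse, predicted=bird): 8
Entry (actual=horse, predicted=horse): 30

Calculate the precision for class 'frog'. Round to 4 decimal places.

0.7541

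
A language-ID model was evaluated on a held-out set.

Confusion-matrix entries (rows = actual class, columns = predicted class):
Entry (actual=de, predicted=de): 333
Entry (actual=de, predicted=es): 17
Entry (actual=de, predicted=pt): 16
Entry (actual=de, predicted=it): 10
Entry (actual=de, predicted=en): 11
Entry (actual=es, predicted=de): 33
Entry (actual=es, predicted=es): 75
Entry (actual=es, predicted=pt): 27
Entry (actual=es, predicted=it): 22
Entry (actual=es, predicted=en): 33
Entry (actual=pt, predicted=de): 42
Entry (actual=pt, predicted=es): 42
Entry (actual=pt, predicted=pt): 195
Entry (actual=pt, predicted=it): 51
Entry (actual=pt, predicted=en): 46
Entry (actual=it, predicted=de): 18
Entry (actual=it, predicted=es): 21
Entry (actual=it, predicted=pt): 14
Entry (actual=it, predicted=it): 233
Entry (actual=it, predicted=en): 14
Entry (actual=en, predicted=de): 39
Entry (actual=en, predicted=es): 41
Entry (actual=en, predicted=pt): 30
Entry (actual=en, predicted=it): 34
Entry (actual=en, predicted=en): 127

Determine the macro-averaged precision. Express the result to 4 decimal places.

0.6012

Per-class precision (TP/(TP+FP)):
  de: TP=333, FP=33+42+18+39=132 → 333/465 = 0.71613
  es: TP=75, FP=17+42+21+41=121 → 75/196 = 0.38265
  pt: TP=195, FP=16+27+14+30=87 → 195/282 = 0.69149
  it: TP=233, FP=10+22+51+34=117 → 233/350 = 0.66571
  en: TP=127, FP=11+33+46+14=104 → 127/231 = 0.54978
Macro-precision = mean = (0.71613 + 0.38265 + 0.69149 + 0.66571 + 0.54978) / 5 = 0.6012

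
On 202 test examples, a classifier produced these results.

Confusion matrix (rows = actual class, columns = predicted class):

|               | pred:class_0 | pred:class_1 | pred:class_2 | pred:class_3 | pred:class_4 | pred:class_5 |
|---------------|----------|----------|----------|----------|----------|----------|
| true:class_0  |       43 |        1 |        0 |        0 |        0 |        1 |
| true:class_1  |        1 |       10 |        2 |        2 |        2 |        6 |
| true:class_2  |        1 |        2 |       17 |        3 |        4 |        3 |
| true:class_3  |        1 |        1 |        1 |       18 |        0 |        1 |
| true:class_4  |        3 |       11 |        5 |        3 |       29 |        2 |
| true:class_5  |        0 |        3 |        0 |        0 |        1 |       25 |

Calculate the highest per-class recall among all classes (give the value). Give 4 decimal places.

Per-class recall (TP/(TP+FN)):
  class_0: TP=43, FN=1+0+0+0+1=2 → 43/45 = 0.95556
  class_1: TP=10, FN=1+2+2+2+6=13 → 10/23 = 0.43478
  class_2: TP=17, FN=1+2+3+4+3=13 → 17/30 = 0.56667
  class_3: TP=18, FN=1+1+1+0+1=4 → 18/22 = 0.81818
  class_4: TP=29, FN=3+11+5+3+2=24 → 29/53 = 0.54717
  class_5: TP=25, FN=0+3+0+0+1=4 → 25/29 = 0.86207
Highest is class 'class_0' with recall = 0.9556.

0.9556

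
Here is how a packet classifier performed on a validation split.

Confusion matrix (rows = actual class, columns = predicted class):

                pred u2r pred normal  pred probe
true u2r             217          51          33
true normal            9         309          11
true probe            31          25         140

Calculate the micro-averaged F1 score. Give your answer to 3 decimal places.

0.806

Micro-averaging pools counts across classes: ΣTP=666, ΣFP=160, ΣFN=160.
Micro-F1 score = 2·TP/(2·TP+FP+FN) on pooled counts = 0.806 (equals overall accuracy in single-label multiclass).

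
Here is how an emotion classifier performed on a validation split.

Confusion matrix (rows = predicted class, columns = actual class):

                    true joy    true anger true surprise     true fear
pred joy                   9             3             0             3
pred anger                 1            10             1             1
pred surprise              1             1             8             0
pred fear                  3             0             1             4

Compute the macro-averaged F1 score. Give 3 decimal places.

Per-class F1 score (2·TP/(2·TP+FP+FN)):
  joy: TP=9, FP=3+0+3=6, FN=1+1+3=5 → 18/29 = 0.6207
  anger: TP=10, FP=1+1+1=3, FN=3+1+0=4 → 20/27 = 0.7407
  surprise: TP=8, FP=1+1+0=2, FN=0+1+1=2 → 16/20 = 0.8000
  fear: TP=4, FP=3+0+1=4, FN=3+1+0=4 → 8/16 = 0.5000
Macro-F1 score = mean = (0.6207 + 0.7407 + 0.8000 + 0.5000) / 4 = 0.665

0.665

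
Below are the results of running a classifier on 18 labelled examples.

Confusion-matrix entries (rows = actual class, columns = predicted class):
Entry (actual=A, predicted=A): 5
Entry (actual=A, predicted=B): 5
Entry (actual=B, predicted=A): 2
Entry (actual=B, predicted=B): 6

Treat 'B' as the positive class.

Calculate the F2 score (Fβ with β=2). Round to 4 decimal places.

Fβ = (1+β²)·TP / ((1+β²)·TP + β²·FN + FP), with β²=4
= 5·6 / (5·6 + 4·2 + 5) = 0.6977

0.6977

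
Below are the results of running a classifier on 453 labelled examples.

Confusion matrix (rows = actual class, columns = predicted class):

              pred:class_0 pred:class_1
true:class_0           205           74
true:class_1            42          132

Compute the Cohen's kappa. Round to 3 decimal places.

Observed agreement pₒ = trace/N = 337/453 = 0.7439
Expected agreement pₑ = Σ (rowᵢ·colᵢ)/N² = (279·247 + 174·206)/453² = 0.5105
κ = (pₒ − pₑ)/(1 − pₑ) = (0.7439 − 0.5105)/(1 − 0.5105) = 0.477

0.477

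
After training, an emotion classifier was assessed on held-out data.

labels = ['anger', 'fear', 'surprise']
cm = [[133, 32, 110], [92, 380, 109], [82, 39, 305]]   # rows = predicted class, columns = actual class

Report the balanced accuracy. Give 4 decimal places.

0.6193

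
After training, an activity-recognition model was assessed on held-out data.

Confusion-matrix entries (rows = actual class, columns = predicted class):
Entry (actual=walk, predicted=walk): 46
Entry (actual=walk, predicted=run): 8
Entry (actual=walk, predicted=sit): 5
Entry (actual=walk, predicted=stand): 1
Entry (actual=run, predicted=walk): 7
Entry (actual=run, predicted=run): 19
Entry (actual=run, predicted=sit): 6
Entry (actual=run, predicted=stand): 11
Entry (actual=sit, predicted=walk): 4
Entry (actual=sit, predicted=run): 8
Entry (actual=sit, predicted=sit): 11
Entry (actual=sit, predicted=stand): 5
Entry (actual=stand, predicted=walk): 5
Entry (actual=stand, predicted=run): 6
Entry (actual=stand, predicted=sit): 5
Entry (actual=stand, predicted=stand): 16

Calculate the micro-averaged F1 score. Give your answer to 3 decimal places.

0.564

Micro-averaging pools counts across classes: ΣTP=92, ΣFP=71, ΣFN=71.
Micro-F1 score = 2·TP/(2·TP+FP+FN) on pooled counts = 0.564 (equals overall accuracy in single-label multiclass).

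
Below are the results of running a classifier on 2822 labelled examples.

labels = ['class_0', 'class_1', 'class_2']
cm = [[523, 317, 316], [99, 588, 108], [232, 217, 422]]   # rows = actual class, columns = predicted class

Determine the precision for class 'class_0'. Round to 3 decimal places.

0.612

precision = TP/(TP+FP).
class_0: TP=523, FP=99+232=331 → 523/854 = 0.6124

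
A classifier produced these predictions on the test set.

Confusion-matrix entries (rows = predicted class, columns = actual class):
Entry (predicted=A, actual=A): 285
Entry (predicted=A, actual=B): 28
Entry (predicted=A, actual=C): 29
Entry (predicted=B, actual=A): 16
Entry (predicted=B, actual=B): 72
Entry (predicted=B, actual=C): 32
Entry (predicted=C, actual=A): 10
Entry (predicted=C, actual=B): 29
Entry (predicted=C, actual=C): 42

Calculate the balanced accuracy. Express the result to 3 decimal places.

Balanced accuracy = mean of per-class recall.
  A: recall = 285/311 = 0.9164
  B: recall = 72/129 = 0.5581
  C: recall = 42/103 = 0.4078
Mean = (0.9164 + 0.5581 + 0.4078) / 3 = 0.627

0.627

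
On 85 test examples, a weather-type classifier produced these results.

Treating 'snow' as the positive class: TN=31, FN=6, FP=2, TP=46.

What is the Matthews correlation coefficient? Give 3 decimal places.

0.810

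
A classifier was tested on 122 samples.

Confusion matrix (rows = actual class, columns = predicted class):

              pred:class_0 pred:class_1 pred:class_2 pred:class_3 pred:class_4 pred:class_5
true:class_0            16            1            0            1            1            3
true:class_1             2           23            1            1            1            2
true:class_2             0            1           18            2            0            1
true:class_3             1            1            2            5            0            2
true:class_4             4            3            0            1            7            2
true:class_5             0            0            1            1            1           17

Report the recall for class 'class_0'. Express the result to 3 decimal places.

recall = TP/(TP+FN).
class_0: TP=16, FN=1+0+1+1+3=6 → 16/22 = 0.7273

0.727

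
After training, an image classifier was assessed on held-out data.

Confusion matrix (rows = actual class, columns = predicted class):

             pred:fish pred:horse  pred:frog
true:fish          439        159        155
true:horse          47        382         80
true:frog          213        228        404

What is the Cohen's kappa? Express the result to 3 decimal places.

0.377

Observed agreement pₒ = trace/N = 1225/2107 = 0.5814
Expected agreement pₑ = Σ (rowᵢ·colᵢ)/N² = (753·699 + 509·769 + 845·639)/2107² = 0.3284
κ = (pₒ − pₑ)/(1 − pₑ) = (0.5814 − 0.3284)/(1 − 0.3284) = 0.377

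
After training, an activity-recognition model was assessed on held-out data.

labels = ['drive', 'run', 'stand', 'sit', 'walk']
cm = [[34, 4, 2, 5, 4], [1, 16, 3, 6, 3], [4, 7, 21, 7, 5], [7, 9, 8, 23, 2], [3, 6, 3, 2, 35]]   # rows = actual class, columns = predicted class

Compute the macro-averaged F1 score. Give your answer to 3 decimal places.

Per-class F1 score (2·TP/(2·TP+FP+FN)):
  drive: TP=34, FP=1+4+7+3=15, FN=4+2+5+4=15 → 68/98 = 0.6939
  run: TP=16, FP=4+7+9+6=26, FN=1+3+6+3=13 → 32/71 = 0.4507
  stand: TP=21, FP=2+3+8+3=16, FN=4+7+7+5=23 → 42/81 = 0.5185
  sit: TP=23, FP=5+6+7+2=20, FN=7+9+8+2=26 → 46/92 = 0.5000
  walk: TP=35, FP=4+3+5+2=14, FN=3+6+3+2=14 → 70/98 = 0.7143
Macro-F1 score = mean = (0.6939 + 0.4507 + 0.5185 + 0.5000 + 0.7143) / 5 = 0.575

0.575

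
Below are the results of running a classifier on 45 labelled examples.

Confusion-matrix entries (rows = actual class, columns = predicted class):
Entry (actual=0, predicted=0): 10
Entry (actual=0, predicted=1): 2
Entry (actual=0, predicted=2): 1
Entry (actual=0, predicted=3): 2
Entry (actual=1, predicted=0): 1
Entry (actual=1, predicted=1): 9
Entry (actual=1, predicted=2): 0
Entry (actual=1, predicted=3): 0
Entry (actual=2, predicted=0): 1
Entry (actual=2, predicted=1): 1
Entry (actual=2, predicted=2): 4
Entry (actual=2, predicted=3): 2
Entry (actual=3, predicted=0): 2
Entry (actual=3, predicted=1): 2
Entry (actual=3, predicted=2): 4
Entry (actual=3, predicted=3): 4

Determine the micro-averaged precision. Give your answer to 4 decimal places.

0.6000

Micro-averaging pools counts across classes: ΣTP=27, ΣFP=18, ΣFN=18.
Micro-precision = TP/(TP+FP) on pooled counts = 0.6000 (equals overall accuracy in single-label multiclass).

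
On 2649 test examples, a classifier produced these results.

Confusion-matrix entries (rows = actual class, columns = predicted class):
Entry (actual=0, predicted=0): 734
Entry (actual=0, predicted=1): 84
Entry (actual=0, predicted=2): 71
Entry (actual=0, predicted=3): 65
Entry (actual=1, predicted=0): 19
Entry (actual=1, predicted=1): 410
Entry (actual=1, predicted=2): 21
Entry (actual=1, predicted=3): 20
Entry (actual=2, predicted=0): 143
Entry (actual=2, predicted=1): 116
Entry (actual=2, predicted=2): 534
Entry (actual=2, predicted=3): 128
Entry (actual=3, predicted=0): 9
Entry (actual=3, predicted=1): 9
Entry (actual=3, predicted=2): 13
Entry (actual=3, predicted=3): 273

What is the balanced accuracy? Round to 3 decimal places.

Balanced accuracy = mean of per-class recall.
  0: recall = 734/954 = 0.7694
  1: recall = 410/470 = 0.8723
  2: recall = 534/921 = 0.5798
  3: recall = 273/304 = 0.8980
Mean = (0.7694 + 0.8723 + 0.5798 + 0.8980) / 4 = 0.780

0.780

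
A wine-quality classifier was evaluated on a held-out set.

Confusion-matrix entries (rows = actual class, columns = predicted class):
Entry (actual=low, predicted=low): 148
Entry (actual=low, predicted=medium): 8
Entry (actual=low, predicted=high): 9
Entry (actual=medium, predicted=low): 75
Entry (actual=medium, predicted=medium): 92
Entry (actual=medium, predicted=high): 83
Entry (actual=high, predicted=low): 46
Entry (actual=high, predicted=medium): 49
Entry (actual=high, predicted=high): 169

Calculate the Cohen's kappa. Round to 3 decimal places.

0.410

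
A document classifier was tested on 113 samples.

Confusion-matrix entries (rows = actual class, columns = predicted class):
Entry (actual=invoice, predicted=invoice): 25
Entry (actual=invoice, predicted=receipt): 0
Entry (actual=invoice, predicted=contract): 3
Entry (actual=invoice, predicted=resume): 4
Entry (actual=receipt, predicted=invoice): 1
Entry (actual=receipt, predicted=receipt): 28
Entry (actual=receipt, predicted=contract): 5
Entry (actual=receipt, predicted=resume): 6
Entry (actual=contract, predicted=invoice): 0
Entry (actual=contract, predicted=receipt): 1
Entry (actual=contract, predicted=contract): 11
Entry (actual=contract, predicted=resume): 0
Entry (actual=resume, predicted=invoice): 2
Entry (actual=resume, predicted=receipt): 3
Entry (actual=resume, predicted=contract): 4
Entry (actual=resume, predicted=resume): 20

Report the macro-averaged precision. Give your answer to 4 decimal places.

0.7282

Per-class precision (TP/(TP+FP)):
  invoice: TP=25, FP=1+0+2=3 → 25/28 = 0.89286
  receipt: TP=28, FP=0+1+3=4 → 28/32 = 0.87500
  contract: TP=11, FP=3+5+4=12 → 11/23 = 0.47826
  resume: TP=20, FP=4+6+0=10 → 20/30 = 0.66667
Macro-precision = mean = (0.89286 + 0.87500 + 0.47826 + 0.66667) / 4 = 0.7282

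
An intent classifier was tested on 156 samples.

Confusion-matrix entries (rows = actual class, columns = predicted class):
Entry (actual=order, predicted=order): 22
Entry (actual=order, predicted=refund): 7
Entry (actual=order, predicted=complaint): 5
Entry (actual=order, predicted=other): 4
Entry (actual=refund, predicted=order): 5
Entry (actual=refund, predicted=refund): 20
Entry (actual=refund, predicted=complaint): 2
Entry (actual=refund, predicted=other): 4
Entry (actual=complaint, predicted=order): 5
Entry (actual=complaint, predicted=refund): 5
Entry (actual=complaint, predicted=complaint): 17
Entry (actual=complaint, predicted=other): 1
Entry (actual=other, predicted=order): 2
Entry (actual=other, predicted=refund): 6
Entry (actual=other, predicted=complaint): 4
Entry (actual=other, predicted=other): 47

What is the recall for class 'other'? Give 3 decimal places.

0.797

Take TP from the diagonal, FP from the rest of the 'other' prediction marginal, FN from the rest of the 'other' actual marginal.
recall = TP/(TP+FN).
other: TP=47, FN=2+6+4=12 → 47/59 = 0.7966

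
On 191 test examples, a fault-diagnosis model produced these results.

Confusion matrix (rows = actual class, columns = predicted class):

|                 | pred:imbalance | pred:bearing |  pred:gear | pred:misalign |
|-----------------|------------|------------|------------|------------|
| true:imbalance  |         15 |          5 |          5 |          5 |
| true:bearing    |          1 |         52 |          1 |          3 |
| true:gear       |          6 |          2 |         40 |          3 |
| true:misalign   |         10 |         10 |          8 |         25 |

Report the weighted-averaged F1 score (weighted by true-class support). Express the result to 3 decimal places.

0.682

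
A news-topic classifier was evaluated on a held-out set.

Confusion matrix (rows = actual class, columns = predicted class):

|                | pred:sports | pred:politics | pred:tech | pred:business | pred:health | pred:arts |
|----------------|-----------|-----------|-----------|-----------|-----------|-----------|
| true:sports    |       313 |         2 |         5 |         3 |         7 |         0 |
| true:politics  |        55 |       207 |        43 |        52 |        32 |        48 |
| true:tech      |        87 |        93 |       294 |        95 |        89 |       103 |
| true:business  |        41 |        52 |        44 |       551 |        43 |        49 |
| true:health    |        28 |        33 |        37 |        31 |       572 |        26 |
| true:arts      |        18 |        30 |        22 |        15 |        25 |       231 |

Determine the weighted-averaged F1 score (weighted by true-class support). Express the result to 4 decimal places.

Per-class F1 score (2·TP/(2·TP+FP+FN)):
  sports: TP=313, FP=55+87+41+28+18=229, FN=2+5+3+7+0=17 → 626/872 = 0.71789
  politics: TP=207, FP=2+93+52+33+30=210, FN=55+43+52+32+48=230 → 414/854 = 0.48478
  tech: TP=294, FP=5+43+44+37+22=151, FN=87+93+95+89+103=467 → 588/1206 = 0.48756
  business: TP=551, FP=3+52+95+31+15=196, FN=41+52+44+43+49=229 → 1102/1527 = 0.72168
  health: TP=572, FP=7+32+89+43+25=196, FN=28+33+37+31+26=155 → 1144/1495 = 0.76522
  arts: TP=231, FP=0+48+103+49+26=226, FN=18+30+22+15+25=110 → 462/798 = 0.57895
Weighted-F1 score = Σ (supportᵢ/N)·F1 scoreᵢ with N=3376: (330/3376)·0.71789 + (437/3376)·0.48478 + (761/3376)·0.48756 + (780/3376)·0.72168 + (727/3376)·0.76522 + (341/3376)·0.57895 = 0.6328

0.6328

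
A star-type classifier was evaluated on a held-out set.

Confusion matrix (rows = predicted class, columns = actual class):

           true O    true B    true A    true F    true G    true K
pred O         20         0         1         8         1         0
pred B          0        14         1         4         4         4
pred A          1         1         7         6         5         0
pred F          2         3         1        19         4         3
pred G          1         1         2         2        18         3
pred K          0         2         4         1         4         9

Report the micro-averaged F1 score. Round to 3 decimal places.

Micro-averaging pools counts across classes: ΣTP=87, ΣFP=69, ΣFN=69.
Micro-F1 score = 2·TP/(2·TP+FP+FN) on pooled counts = 0.558 (equals overall accuracy in single-label multiclass).

0.558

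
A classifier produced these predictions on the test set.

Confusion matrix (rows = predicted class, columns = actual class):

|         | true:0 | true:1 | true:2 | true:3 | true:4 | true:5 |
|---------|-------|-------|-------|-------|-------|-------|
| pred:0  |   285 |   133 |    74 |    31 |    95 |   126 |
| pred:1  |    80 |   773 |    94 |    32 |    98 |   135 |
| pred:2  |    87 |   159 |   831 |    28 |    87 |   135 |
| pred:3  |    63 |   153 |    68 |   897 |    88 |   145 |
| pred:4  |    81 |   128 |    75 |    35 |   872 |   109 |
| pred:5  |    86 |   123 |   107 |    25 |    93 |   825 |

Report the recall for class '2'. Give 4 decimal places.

One-vs-rest for '2': TP = diagonal; FP = other classes predicted '2'; FN = '2' predicted as other.
recall = TP/(TP+FN).
2: TP=831, FN=74+94+68+75+107=418 → 831/1249 = 0.66533

0.6653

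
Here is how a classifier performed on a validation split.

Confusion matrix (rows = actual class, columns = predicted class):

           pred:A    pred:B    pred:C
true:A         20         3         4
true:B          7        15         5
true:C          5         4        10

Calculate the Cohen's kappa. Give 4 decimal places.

0.4177

Observed agreement pₒ = trace/N = 45/73 = 0.61644
Expected agreement pₑ = Σ (rowᵢ·colᵢ)/N² = (27·32 + 27·22 + 19·19)/73² = 0.34134
κ = (pₒ − pₑ)/(1 − pₑ) = (0.61644 − 0.34134)/(1 − 0.34134) = 0.4177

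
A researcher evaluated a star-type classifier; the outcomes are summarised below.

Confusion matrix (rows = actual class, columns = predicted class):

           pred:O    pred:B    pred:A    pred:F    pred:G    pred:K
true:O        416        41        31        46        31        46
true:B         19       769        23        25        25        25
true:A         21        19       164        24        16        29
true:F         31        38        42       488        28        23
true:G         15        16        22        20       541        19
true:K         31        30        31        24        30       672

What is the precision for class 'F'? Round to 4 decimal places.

Take TP from the diagonal, FP from the rest of the 'F' prediction marginal, FN from the rest of the 'F' actual marginal.
precision = TP/(TP+FP).
F: TP=488, FP=46+25+24+20+24=139 → 488/627 = 0.77831

0.7783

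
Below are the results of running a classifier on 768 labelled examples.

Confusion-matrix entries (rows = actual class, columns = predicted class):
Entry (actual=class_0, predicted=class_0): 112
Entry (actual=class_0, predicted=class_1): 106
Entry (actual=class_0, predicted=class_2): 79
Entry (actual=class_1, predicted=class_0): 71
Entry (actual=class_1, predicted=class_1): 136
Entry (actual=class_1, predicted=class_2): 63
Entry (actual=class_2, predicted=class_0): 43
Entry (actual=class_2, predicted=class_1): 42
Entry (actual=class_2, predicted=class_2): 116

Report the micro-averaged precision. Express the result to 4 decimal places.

Micro-averaging pools counts across classes: ΣTP=364, ΣFP=404, ΣFN=404.
Micro-precision = TP/(TP+FP) on pooled counts = 0.4740 (equals overall accuracy in single-label multiclass).

0.4740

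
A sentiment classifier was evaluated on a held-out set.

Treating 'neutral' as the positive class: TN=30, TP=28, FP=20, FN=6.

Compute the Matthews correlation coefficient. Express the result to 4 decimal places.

MCC = (TP·TN − FP·FN) / √((TP+FP)(TP+FN)(TN+FP)(TN+FN))
Numerator = 28·30 − 20·6 = 720
Denominator = √(48·34·50·36) = √2937600 = 1713.9428
MCC = 720 / 1713.9428 = 0.4201

0.4201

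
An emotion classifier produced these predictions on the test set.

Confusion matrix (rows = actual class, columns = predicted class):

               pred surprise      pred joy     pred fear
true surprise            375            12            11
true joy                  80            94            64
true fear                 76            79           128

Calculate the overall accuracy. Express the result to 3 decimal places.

Accuracy = trace / total = (375+94+128=597) / 919 = 597/919 = 0.650

0.650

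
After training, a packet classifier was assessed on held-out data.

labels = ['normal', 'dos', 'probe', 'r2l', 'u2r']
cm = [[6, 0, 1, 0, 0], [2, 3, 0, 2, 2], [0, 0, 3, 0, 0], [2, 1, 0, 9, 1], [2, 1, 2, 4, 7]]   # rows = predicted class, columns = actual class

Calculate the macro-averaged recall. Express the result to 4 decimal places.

Per-class recall (TP/(TP+FN)):
  normal: TP=6, FN=2+0+2+2=6 → 6/12 = 0.50000
  dos: TP=3, FN=0+0+1+1=2 → 3/5 = 0.60000
  probe: TP=3, FN=1+0+0+2=3 → 3/6 = 0.50000
  r2l: TP=9, FN=0+2+0+4=6 → 9/15 = 0.60000
  u2r: TP=7, FN=0+2+0+1=3 → 7/10 = 0.70000
Macro-recall = mean = (0.50000 + 0.60000 + 0.50000 + 0.60000 + 0.70000) / 5 = 0.5800

0.5800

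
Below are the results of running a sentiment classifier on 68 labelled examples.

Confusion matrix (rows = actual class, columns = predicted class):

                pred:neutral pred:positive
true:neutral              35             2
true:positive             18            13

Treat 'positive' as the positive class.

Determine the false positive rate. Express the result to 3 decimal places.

FPR = FP/(FP+TN) = 2/(2+35) = 0.054

0.054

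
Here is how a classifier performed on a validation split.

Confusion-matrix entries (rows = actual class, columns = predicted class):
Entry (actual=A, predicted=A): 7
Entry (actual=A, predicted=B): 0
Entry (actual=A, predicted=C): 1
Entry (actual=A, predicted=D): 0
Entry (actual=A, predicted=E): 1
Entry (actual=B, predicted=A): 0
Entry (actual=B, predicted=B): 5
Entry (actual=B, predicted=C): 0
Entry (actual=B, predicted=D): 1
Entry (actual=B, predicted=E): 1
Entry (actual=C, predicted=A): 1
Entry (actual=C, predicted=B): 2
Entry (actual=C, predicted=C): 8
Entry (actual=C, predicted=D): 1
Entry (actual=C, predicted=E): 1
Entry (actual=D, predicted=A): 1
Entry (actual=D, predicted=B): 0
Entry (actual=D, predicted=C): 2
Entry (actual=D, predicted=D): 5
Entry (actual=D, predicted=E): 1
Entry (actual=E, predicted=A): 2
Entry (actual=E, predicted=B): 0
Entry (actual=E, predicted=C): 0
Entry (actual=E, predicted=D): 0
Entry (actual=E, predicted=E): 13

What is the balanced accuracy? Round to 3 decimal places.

Balanced accuracy = mean of per-class recall.
  A: recall = 7/9 = 0.7778
  B: recall = 5/7 = 0.7143
  C: recall = 8/13 = 0.6154
  D: recall = 5/9 = 0.5556
  E: recall = 13/15 = 0.8667
Mean = (0.7778 + 0.7143 + 0.6154 + 0.5556 + 0.8667) / 5 = 0.706

0.706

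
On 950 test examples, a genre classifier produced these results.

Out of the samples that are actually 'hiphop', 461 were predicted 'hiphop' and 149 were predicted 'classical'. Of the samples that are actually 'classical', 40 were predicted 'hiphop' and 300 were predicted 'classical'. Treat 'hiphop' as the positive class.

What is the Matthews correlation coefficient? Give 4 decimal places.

MCC = (TP·TN − FP·FN) / √((TP+FP)(TP+FN)(TN+FP)(TN+FN))
Numerator = 461·300 − 40·149 = 132340
Denominator = √(501·610·340·449) = √46654422600 = 215996.3486
MCC = 132340 / 215996.3486 = 0.6127

0.6127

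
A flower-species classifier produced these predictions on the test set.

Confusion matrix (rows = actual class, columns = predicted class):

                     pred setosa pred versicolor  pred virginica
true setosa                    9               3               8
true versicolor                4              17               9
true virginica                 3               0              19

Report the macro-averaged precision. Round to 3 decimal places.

Per-class precision (TP/(TP+FP)):
  setosa: TP=9, FP=4+3=7 → 9/16 = 0.5625
  versicolor: TP=17, FP=3+0=3 → 17/20 = 0.8500
  virginica: TP=19, FP=8+9=17 → 19/36 = 0.5278
Macro-precision = mean = (0.5625 + 0.8500 + 0.5278) / 3 = 0.647

0.647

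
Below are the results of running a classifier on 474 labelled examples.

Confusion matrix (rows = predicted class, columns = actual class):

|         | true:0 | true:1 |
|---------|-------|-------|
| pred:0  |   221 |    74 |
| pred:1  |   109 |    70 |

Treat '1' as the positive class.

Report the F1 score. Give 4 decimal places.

Precision = TP/(TP+FP) = 70/179 = 0.3911
Recall = TP/(TP+FN) = 70/144 = 0.4861
F1 = 2·TP/(2·TP+FP+FN) = 140/323 = 0.4334

0.4334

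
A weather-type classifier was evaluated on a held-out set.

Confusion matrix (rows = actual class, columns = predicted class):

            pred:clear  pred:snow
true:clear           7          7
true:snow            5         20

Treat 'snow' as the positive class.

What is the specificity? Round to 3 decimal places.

Specificity = TN/(TN+FP) = 7/(7+7) = 0.500

0.500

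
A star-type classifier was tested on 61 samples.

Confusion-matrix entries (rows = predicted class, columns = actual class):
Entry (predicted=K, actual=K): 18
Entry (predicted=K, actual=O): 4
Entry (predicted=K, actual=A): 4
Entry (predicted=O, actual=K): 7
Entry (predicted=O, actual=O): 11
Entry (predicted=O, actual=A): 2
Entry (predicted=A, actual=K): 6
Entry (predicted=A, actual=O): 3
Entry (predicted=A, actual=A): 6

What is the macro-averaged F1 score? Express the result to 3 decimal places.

Per-class F1 score (2·TP/(2·TP+FP+FN)):
  K: TP=18, FP=4+4=8, FN=7+6=13 → 36/57 = 0.6316
  O: TP=11, FP=7+2=9, FN=4+3=7 → 22/38 = 0.5789
  A: TP=6, FP=6+3=9, FN=4+2=6 → 12/27 = 0.4444
Macro-F1 score = mean = (0.6316 + 0.5789 + 0.4444) / 3 = 0.552

0.552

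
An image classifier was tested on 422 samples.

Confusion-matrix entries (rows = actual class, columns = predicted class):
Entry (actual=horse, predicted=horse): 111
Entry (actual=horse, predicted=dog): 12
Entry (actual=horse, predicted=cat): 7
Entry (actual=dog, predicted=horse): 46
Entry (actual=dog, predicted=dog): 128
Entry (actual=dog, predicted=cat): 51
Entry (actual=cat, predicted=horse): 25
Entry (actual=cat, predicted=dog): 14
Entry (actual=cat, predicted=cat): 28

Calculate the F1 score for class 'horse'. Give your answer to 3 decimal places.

Treat 'horse' as positive and all other classes as negative.
F1 score = 2·TP/(2·TP+FP+FN).
horse: TP=111, FP=46+25=71, FN=12+7=19 → 222/312 = 0.7115

0.712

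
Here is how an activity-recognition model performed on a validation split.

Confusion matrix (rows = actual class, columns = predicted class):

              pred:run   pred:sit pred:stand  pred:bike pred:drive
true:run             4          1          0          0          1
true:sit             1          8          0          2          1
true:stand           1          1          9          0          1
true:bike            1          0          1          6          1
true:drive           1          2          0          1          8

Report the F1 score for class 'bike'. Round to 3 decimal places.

One-vs-rest for 'bike': TP = diagonal; FP = other classes predicted 'bike'; FN = 'bike' predicted as other.
F1 score = 2·TP/(2·TP+FP+FN).
bike: TP=6, FP=0+2+0+1=3, FN=1+0+1+1=3 → 12/18 = 0.6667

0.667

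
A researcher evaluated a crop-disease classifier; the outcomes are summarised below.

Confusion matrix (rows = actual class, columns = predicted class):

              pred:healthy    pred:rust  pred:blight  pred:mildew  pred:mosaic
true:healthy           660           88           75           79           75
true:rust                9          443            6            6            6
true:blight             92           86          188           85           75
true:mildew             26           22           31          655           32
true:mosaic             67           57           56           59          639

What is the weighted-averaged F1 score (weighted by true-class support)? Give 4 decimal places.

Per-class F1 score (2·TP/(2·TP+FP+FN)):
  healthy: TP=660, FP=9+92+26+67=194, FN=88+75+79+75=317 → 1320/1831 = 0.72092
  rust: TP=443, FP=88+86+22+57=253, FN=9+6+6+6=27 → 886/1166 = 0.75986
  blight: TP=188, FP=75+6+31+56=168, FN=92+86+85+75=338 → 376/882 = 0.42630
  mildew: TP=655, FP=79+6+85+59=229, FN=26+22+31+32=111 → 1310/1650 = 0.79394
  mosaic: TP=639, FP=75+6+75+32=188, FN=67+57+56+59=239 → 1278/1705 = 0.74956
Weighted-F1 score = Σ (supportᵢ/N)·F1 scoreᵢ with N=3617: (977/3617)·0.72092 + (470/3617)·0.75986 + (526/3617)·0.42630 + (766/3617)·0.79394 + (878/3617)·0.74956 = 0.7056

0.7056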